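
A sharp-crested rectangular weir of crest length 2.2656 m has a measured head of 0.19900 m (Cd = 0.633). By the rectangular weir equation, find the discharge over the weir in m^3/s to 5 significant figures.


Approach: apply the rectangular weir equation, Q = (2/3)*Cd*L*sqrt(2g)*H^1.5.
Q = (2/3)*0.633*2.2656*sqrt(2*9.81)*0.19900^1.5 = 0.37595 m^3/s
Therefore the discharge over the weir = 0.37595 m^3/s.


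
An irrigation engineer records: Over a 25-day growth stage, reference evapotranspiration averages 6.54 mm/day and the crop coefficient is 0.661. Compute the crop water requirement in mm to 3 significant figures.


Approach: apply the crop water requirement relation, CWR = ET0 * Kc * days.
CWR = 6.54 * 0.661 * 25 = 108 mm
Therefore the crop water requirement = 108 mm.


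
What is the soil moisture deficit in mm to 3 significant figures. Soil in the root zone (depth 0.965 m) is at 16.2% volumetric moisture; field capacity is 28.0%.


Approach: apply the soil moisture deficit relation, SMD = (FC - theta)/100 * depth * 1000.
SMD = (28.0 - 16.2)/100 * 0.965 * 1000 = 114 mm
Therefore the soil moisture deficit = 114 mm.


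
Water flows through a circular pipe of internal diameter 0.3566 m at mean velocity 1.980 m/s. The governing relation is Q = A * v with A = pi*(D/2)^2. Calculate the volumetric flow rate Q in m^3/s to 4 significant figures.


A = pi*(0.3566/2)^2 = 0.0998740 m^2
Q = 0.0998740 * 1.980 = 0.1978 m^3/s
Therefore the volumetric flow rate Q = 0.1978 m^3/s.


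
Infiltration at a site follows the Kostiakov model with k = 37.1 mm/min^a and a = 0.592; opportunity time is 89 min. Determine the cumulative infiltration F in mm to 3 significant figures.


Approach: apply the Kostiakov infiltration equation, F = k*t^a.
F = 37.1 * 89^0.592 = 529 mm
Therefore the cumulative infiltration F = 529 mm.


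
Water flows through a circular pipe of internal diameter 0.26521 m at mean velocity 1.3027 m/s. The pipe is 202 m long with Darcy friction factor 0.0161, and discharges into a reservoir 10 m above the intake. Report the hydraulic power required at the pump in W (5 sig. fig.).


Approach: apply continuity + Darcy-Weisbach + hydraulic power, Q = A*v; hf = f*(L/D)*(v^2/(2g)); H = static + hf; P = rho*g*Q*H.
Step 1 — flow rate (continuity, Q = A*v):
  A = pi*(0.26521/2)^2 = 0.05524204 m^2
  Q = 0.05524204 * 1.3027 = 0.07196380 m^3/s
Step 2 — friction head loss (Darcy-Weisbach):
  hf = 0.0161 * (202/0.26521) * (1.3027^2 / (2*9.81))
  hf = 1.060662 m
Step 3 — total head: H = 10 + 1.060662 = 11.06066 m
Step 4 — hydraulic power (P = rho*g*Q*H):
  P = 1000 * 9.81 * 0.07196380 * 11.06066 = 7808.4 W
Therefore the hydraulic power required at the pump = 7808.4 W.


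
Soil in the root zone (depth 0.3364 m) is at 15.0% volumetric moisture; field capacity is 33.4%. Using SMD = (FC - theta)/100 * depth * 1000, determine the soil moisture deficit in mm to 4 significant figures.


SMD = (33.4 - 15.0)/100 * 0.3364 * 1000 = 61.90 mm
Therefore the soil moisture deficit = 61.90 mm.


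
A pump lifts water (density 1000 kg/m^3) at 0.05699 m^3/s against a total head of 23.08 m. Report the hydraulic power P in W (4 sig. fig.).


Approach: apply the hydraulic power relation, P = rho*g*Q*H.
P = 1000 * 9.81 * 0.05699 * 23.08 = 12900 W
Therefore the hydraulic power P = 12900 W.


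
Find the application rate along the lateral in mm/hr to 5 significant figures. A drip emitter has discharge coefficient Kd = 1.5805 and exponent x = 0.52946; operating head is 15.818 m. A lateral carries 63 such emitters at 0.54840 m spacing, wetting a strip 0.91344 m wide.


Approach: apply the emitter equation with a lateral mass balance, q = Kd*h^x; Q = n*q; rate = Q/(n*spacing*width).
Step 1 — single emitter flow (q = Kd*h^x):
  q = 1.5805 * 15.818^0.52946 = 6.818633 L/hr
Step 2 — total lateral flow: Q = 63 * 6.818633 = 429.5739 L/hr
Step 3 — wetted area: A = 63 * 0.54840 * 0.91344 = 31.55862 m^2
Step 4 — application rate: Q/A = 429.5739/31.55862 = 13.612 mm/hr
Therefore the application rate along the lateral = 13.612 mm/hr.


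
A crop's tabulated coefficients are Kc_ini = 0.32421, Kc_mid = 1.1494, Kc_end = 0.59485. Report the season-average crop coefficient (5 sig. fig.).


Approach: apply a simple seasonal average, Kc_avg = (Kc_ini + Kc_mid + Kc_end)/3.
Kc_avg = (0.32421 + 1.1494 + 0.59485)/3 = 0.68949
Therefore the season-average crop coefficient = 0.68949.


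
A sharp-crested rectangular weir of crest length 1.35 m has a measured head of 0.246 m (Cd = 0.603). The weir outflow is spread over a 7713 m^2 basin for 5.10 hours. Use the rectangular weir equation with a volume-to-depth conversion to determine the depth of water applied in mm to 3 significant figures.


Approach: apply the rectangular weir equation with a volume-to-depth conversion, Q = (2/3)*Cd*L*sqrt(2g)*H^1.5; d = Q*t/A * 1000.
Step 1 — weir discharge:
  Q = (2/3)*0.603*1.35*sqrt(2*9.81)*0.246^1.5 = 0.29330 m^3/s
Step 2 — volume: V = 0.29330 * 5.10*3600 = 5385.0 m^3
Step 3 — depth: d = V/A * 1000 = 5385.0/7713 * 1000 = 698 mm
Therefore the depth of water applied = 698 mm.


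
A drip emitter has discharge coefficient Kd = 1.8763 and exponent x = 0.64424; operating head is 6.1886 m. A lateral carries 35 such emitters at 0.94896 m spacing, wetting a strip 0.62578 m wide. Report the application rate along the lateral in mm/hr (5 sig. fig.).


Approach: apply the emitter equation with a lateral mass balance, q = Kd*h^x; Q = n*q; rate = Q/(n*spacing*width).
Step 1 — single emitter flow (q = Kd*h^x):
  q = 1.8763 * 6.1886^0.64424 = 6.071245 L/hr
Step 2 — total lateral flow: Q = 35 * 6.071245 = 212.4936 L/hr
Step 3 — wetted area: A = 35 * 0.94896 * 0.62578 = 20.78441 m^2
Step 4 — application rate: Q/A = 212.4936/20.78441 = 10.224 mm/hr
Therefore the application rate along the lateral = 10.224 mm/hr.


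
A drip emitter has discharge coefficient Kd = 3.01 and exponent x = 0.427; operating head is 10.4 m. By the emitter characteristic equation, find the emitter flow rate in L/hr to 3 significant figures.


Approach: apply the emitter characteristic equation, q = Kd * h^x.
q = 3.01 * 10.4^0.427 = 8.18 L/hr
Therefore the emitter flow rate = 8.18 L/hr.


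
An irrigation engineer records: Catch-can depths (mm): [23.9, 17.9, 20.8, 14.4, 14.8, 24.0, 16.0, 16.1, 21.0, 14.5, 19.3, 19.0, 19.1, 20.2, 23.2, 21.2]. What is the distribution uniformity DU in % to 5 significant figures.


Approach: apply the low-quarter distribution uniformity, DU = (mean of lowest quarter of readings / overall mean)*100.
sorted lowest 4 of 16: [14.4, 14.5, 14.8, 16.0] -> mean = 14.92500 mm
overall mean = 19.08750 mm
DU = (14.92500/19.08750)*100 = 78.193 %
Therefore the distribution uniformity DU = 78.193 %.


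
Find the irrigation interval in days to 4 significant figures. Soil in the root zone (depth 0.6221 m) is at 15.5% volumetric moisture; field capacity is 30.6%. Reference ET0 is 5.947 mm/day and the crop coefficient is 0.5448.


Approach: apply soil-water budget scheduling, SMD = (FC-theta)/100*depth*1000; ETc = ET0*Kc; interval = SMD/ETc.
Step 1 — soil moisture deficit:
  SMD = (30.6 - 15.5)/100 * 0.6221 * 1000 = 93.9371 mm
Step 2 — daily crop ET (ETc = ET0*Kc):
  ETc = 5.947 * 0.5448 = 3.23993 mm/day
Step 3 — irrigation interval (SMD/ETc):
  interval = 93.9371 / 3.23993 = 28.99 days
Therefore the irrigation interval = 28.99 days.


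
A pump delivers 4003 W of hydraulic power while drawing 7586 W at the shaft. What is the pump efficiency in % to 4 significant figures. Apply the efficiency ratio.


Approach: apply the efficiency ratio, eta = (P_out/P_in)*100.
eta = (4003 / 7586) * 100 = 52.77 %
Therefore the pump efficiency = 52.77 %.


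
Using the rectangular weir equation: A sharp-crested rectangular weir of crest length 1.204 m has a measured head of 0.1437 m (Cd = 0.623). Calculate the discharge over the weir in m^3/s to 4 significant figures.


Approach: apply the rectangular weir equation, Q = (2/3)*Cd*L*sqrt(2g)*H^1.5.
Q = (2/3)*0.623*1.204*sqrt(2*9.81)*0.1437^1.5 = 0.1207 m^3/s
Therefore the discharge over the weir = 0.1207 m^3/s.


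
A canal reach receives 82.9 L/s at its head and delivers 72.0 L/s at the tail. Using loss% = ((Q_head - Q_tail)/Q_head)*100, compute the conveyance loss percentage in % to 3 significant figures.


loss = ((82.9 - 72.0)/82.9)*100 = 13.1 %
Therefore the conveyance loss percentage = 13.1 %.


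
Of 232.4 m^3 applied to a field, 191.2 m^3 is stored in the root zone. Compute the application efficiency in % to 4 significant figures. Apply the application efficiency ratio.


Approach: apply the application efficiency ratio, Ea = (stored/applied)*100.
Ea = (191.2/232.4)*100 = 82.27 %
Therefore the application efficiency = 82.27 %.


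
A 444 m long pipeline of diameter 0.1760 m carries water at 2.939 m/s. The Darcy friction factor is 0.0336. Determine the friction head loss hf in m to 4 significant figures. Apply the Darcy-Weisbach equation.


Approach: apply the Darcy-Weisbach equation, hf = f*(L/D)*(v^2/(2g)).
hf = 0.0336 * (444/0.1760) * (2.939^2 / (2*9.81))
hf = 37.32 m
Therefore the friction head loss hf = 37.32 m.


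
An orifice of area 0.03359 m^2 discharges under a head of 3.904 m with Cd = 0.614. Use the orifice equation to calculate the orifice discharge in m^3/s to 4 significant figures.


Approach: apply the orifice equation, Q = Cd*A*sqrt(2*g*h).
Q = 0.614 * 0.03359 * sqrt(2*9.81*3.904) = 0.1805 m^3/s
Therefore the orifice discharge = 0.1805 m^3/s.


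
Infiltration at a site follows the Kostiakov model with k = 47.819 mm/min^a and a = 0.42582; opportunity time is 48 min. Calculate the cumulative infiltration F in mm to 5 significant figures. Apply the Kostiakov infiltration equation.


Approach: apply the Kostiakov infiltration equation, F = k*t^a.
F = 47.819 * 48^0.42582 = 248.60 mm
Therefore the cumulative infiltration F = 248.60 mm.


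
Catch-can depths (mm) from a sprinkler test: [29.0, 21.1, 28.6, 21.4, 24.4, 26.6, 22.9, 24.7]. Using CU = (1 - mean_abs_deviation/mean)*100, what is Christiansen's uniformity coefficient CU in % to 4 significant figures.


mean = 24.8375 mm
mean |d_i - mean| = 2.42188 mm
CU = (1 - 2.42188/24.8375)*100 = 90.25 %
Therefore Christiansen's uniformity coefficient CU = 90.25 %.


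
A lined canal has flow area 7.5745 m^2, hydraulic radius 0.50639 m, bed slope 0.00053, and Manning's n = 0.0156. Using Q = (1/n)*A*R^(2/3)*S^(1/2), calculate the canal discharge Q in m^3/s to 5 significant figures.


Q = (1/0.0156) * 7.5745 * 0.50639^(2/3) * 0.00053^(1/2) = 7.1016 m^3/s
Therefore the canal discharge Q = 7.1016 m^3/s.


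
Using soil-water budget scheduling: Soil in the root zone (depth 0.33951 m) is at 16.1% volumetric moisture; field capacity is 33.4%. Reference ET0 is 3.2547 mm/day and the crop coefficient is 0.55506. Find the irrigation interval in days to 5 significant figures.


Approach: apply soil-water budget scheduling, SMD = (FC-theta)/100*depth*1000; ETc = ET0*Kc; interval = SMD/ETc.
Step 1 — soil moisture deficit:
  SMD = (33.4 - 16.1)/100 * 0.33951 * 1000 = 58.73523 mm
Step 2 — daily crop ET (ETc = ET0*Kc):
  ETc = 3.2547 * 0.55506 = 1.806554 mm/day
Step 3 — irrigation interval (SMD/ETc):
  interval = 58.73523 / 1.806554 = 32.512 days
Therefore the irrigation interval = 32.512 days.


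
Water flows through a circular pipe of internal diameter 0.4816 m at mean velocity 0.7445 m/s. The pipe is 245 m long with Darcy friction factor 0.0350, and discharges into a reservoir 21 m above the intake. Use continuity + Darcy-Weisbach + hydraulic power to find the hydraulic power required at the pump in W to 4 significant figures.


Approach: apply continuity + Darcy-Weisbach + hydraulic power, Q = A*v; hf = f*(L/D)*(v^2/(2g)); H = static + hf; P = rho*g*Q*H.
Step 1 — flow rate (continuity, Q = A*v):
  A = pi*(0.4816/2)^2 = 0.182164 m^2
  Q = 0.182164 * 0.7445 = 0.135621 m^3/s
Step 2 — friction head loss (Darcy-Weisbach):
  hf = 0.0350 * (245/0.4816) * (0.7445^2 / (2*9.81))
  hf = 0.503012 m
Step 3 — total head: H = 21 + 0.503012 = 21.5030 m
Step 4 — hydraulic power (P = rho*g*Q*H):
  P = 1000 * 9.81 * 0.135621 * 21.5030 = 28610 W
Therefore the hydraulic power required at the pump = 28610 W.


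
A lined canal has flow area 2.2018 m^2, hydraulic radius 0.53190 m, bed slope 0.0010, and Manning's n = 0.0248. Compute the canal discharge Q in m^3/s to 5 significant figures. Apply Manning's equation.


Approach: apply Manning's equation, Q = (1/n)*A*R^(2/3)*S^(1/2).
Q = (1/0.0248) * 2.2018 * 0.53190^(2/3) * 0.0010^(1/2) = 1.8431 m^3/s
Therefore the canal discharge Q = 1.8431 m^3/s.


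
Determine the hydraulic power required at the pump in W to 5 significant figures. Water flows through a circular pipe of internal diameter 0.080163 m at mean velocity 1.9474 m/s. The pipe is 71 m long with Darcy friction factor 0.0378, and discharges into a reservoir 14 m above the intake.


Approach: apply continuity + Darcy-Weisbach + hydraulic power, Q = A*v; hf = f*(L/D)*(v^2/(2g)); H = static + hf; P = rho*g*Q*H.
Step 1 — flow rate (continuity, Q = A*v):
  A = pi*(0.080163/2)^2 = 0.005047052 m^2
  Q = 0.005047052 * 1.9474 = 0.009828630 m^3/s
Step 2 — friction head loss (Darcy-Weisbach):
  hf = 0.0378 * (71/0.080163) * (1.9474^2 / (2*9.81))
  hf = 6.471240 m
Step 3 — total head: H = 14 + 6.471240 = 20.47124 m
Step 4 — hydraulic power (P = rho*g*Q*H):
  P = 1000 * 9.81 * 0.009828630 * 20.47124 = 1973.8 W
Therefore the hydraulic power required at the pump = 1973.8 W.


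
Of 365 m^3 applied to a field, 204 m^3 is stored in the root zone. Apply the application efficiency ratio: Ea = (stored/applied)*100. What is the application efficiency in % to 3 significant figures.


Ea = (204/365)*100 = 55.9 %
Therefore the application efficiency = 55.9 %.


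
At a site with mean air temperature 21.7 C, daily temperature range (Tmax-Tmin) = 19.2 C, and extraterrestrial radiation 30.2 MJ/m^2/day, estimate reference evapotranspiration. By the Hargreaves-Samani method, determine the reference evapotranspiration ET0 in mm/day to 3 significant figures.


Approach: apply the Hargreaves-Samani method, ET0 = 0.0023*(Tmean+17.8)*sqrt(Tmax-Tmin)*0.408*Ra.
ET0 = 0.0023*(21.7+17.8)*sqrt(19.2)*0.408*30.2 = 4.91 mm/day
Therefore the reference evapotranspiration ET0 = 4.91 mm/day.


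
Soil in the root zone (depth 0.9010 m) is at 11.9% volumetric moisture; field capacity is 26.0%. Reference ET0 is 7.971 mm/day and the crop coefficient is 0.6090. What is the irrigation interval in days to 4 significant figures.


Approach: apply soil-water budget scheduling, SMD = (FC-theta)/100*depth*1000; ETc = ET0*Kc; interval = SMD/ETc.
Step 1 — soil moisture deficit:
  SMD = (26.0 - 11.9)/100 * 0.9010 * 1000 = 127.041 mm
Step 2 — daily crop ET (ETc = ET0*Kc):
  ETc = 7.971 * 0.6090 = 4.85434 mm/day
Step 3 — irrigation interval (SMD/ETc):
  interval = 127.041 / 4.85434 = 26.17 days
Therefore the irrigation interval = 26.17 days.


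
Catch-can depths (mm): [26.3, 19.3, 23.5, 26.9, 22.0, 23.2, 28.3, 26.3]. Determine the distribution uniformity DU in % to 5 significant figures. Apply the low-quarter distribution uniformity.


Approach: apply the low-quarter distribution uniformity, DU = (mean of lowest quarter of readings / overall mean)*100.
sorted lowest 2 of 8: [19.3, 22.0] -> mean = 20.65000 mm
overall mean = 24.47500 mm
DU = (20.65000/24.47500)*100 = 84.372 %
Therefore the distribution uniformity DU = 84.372 %.


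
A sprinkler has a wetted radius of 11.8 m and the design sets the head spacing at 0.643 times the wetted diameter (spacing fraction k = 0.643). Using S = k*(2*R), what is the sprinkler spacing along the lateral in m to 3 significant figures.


S = 0.643 * (2 * 11.8) = 15.2 m
Therefore the sprinkler spacing along the lateral = 15.2 m.


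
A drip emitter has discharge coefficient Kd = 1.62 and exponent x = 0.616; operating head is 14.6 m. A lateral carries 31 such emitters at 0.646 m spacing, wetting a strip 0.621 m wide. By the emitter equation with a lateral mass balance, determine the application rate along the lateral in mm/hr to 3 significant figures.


Approach: apply the emitter equation with a lateral mass balance, q = Kd*h^x; Q = n*q; rate = Q/(n*spacing*width).
Step 1 — single emitter flow (q = Kd*h^x):
  q = 1.62 * 14.6^0.616 = 8.4480 L/hr
Step 2 — total lateral flow: Q = 31 * 8.4480 = 261.89 L/hr
Step 3 — wetted area: A = 31 * 0.646 * 0.621 = 12.436 m^2
Step 4 — application rate: Q/A = 261.89/12.436 = 21.1 mm/hr
Therefore the application rate along the lateral = 21.1 mm/hr.


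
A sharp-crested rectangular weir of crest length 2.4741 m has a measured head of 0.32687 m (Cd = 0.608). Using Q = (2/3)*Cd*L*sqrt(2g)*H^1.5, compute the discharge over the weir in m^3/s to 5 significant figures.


Q = (2/3)*0.608*2.4741*sqrt(2*9.81)*0.32687^1.5 = 0.83012 m^3/s
Therefore the discharge over the weir = 0.83012 m^3/s.


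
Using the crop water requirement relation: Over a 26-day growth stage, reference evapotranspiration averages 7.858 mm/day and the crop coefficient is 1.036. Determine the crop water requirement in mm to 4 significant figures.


Approach: apply the crop water requirement relation, CWR = ET0 * Kc * days.
CWR = 7.858 * 1.036 * 26 = 211.7 mm
Therefore the crop water requirement = 211.7 mm.


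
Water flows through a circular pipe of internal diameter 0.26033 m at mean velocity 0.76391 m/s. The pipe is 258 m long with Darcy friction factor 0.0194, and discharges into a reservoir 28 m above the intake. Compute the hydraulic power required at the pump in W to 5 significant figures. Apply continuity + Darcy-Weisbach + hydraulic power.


Approach: apply continuity + Darcy-Weisbach + hydraulic power, Q = A*v; hf = f*(L/D)*(v^2/(2g)); H = static + hf; P = rho*g*Q*H.
Step 1 — flow rate (continuity, Q = A*v):
  A = pi*(0.26033/2)^2 = 0.05322778 m^2
  Q = 0.05322778 * 0.76391 = 0.04066123 m^3/s
Step 2 — friction head loss (Darcy-Weisbach):
  hf = 0.0194 * (258/0.26033) * (0.76391^2 / (2*9.81))
  hf = 0.5718506 m
Step 3 — total head: H = 28 + 0.5718506 = 28.57185 m
Step 4 — hydraulic power (P = rho*g*Q*H):
  P = 1000 * 9.81 * 0.04066123 * 28.57185 = 11397 W
Therefore the hydraulic power required at the pump = 11397 W.


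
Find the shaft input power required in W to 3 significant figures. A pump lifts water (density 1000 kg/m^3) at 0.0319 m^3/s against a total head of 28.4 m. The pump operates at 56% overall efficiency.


Approach: apply hydraulic power then efficiency conversion, P = rho*g*Q*H; P_in = P/eta.
Step 1 — hydraulic power (P = rho*g*Q*H):
  P = 1000 * 9.81 * 0.0319 * 28.4 = 8887.5 W
Step 2 — input power: P_in = P/eta = 8887.5 / 0.56 = 15900 W
Therefore the shaft input power required = 15900 W.


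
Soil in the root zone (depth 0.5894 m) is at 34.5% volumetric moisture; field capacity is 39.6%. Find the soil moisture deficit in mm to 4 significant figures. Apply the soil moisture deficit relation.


Approach: apply the soil moisture deficit relation, SMD = (FC - theta)/100 * depth * 1000.
SMD = (39.6 - 34.5)/100 * 0.5894 * 1000 = 30.06 mm
Therefore the soil moisture deficit = 30.06 mm.


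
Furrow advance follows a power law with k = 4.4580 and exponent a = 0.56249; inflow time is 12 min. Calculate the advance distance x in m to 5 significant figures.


Approach: apply the power-law advance function, x = k*t^a.
x = 4.4580 * 12^0.56249 = 18.037 m
Therefore the advance distance x = 18.037 m.


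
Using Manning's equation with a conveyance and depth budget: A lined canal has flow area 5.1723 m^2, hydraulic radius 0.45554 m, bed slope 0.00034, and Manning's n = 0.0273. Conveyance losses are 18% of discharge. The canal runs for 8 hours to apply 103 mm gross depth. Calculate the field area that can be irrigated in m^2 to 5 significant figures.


Approach: apply Manning's equation with a conveyance and depth budget, Q = (1/n)*A*R^(2/3)*S^(1/2); Q_field = Q*(1-loss); Area = Q_field*t/(d/1000).
Step 1 — canal discharge (Manning's equation):
  Q = (1/0.0273) * 5.1723 * 0.45554^(2/3) * 0.00034^(1/2) = 2.068290 m^3/s
Step 2 — delivered flow: Q_field = 2.068290*(1 - 18/100) = 1.695998 m^3/s
Step 3 — volume delivered: V = 1.695998 * 8*3600 = 48844.75 m^3
Step 4 — area served: A = V / (depth/1000) = 48844.75 / 0.103 = 474220 m^2
Therefore the field area that can be irrigated = 474220 m^2.


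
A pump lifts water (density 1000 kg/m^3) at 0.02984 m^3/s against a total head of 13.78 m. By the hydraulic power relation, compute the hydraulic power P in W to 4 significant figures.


Approach: apply the hydraulic power relation, P = rho*g*Q*H.
P = 1000 * 9.81 * 0.02984 * 13.78 = 4034 W
Therefore the hydraulic power P = 4034 W.


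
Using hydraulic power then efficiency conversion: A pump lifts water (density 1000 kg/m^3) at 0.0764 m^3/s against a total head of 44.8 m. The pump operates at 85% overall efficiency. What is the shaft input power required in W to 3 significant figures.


Approach: apply hydraulic power then efficiency conversion, P = rho*g*Q*H; P_in = P/eta.
Step 1 — hydraulic power (P = rho*g*Q*H):
  P = 1000 * 9.81 * 0.0764 * 44.8 = 33577 W
Step 2 — input power: P_in = P/eta = 33577 / 0.85 = 39500 W
Therefore the shaft input power required = 39500 W.


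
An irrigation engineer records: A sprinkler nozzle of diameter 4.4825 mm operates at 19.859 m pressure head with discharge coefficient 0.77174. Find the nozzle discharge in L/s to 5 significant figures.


Approach: apply the orifice equation, Q = Cd*A*sqrt(2*g*h), A = pi*(d/2)^2.
A = pi*(4.4825e-3/2)^2 = 1.578085e-05 m^2
Q = 0.77174 * 1.578085e-05 * sqrt(2*9.81*19.859) * 1000 = 0.24040 L/s
Therefore the nozzle discharge = 0.24040 L/s.


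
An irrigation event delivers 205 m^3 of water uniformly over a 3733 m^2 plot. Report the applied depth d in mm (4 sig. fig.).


Approach: apply depth from volume over area, d = (V/A)*1000.
d = (205 / 3733) * 1000 = 54.92 mm
Therefore the applied depth d = 54.92 mm.


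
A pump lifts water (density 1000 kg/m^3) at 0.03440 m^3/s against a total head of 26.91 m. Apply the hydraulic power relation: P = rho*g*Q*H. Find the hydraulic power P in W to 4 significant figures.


P = 1000 * 9.81 * 0.03440 * 26.91 = 9081 W
Therefore the hydraulic power P = 9081 W.


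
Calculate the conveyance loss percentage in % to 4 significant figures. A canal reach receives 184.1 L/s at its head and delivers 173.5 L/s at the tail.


Approach: apply the conveyance loss ratio, loss% = ((Q_head - Q_tail)/Q_head)*100.
loss = ((184.1 - 173.5)/184.1)*100 = 5.758 %
Therefore the conveyance loss percentage = 5.758 %.


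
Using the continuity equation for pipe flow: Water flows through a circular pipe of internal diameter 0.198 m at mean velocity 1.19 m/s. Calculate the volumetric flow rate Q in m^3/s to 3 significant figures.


Approach: apply the continuity equation for pipe flow, Q = A * v with A = pi*(D/2)^2.
A = pi*(0.198/2)^2 = 0.030791 m^2
Q = 0.030791 * 1.19 = 0.0366 m^3/s
Therefore the volumetric flow rate Q = 0.0366 m^3/s.


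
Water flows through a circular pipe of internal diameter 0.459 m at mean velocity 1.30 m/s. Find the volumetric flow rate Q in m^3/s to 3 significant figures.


Approach: apply the continuity equation for pipe flow, Q = A * v with A = pi*(D/2)^2.
A = pi*(0.459/2)^2 = 0.16547 m^2
Q = 0.16547 * 1.30 = 0.215 m^3/s
Therefore the volumetric flow rate Q = 0.215 m^3/s.


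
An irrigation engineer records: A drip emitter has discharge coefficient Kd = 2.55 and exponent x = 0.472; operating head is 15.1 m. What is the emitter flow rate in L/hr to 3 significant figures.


Approach: apply the emitter characteristic equation, q = Kd * h^x.
q = 2.55 * 15.1^0.472 = 9.18 L/hr
Therefore the emitter flow rate = 9.18 L/hr.


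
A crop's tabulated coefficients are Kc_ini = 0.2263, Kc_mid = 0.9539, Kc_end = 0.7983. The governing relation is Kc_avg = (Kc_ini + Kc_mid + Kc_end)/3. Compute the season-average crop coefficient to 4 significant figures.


Kc_avg = (0.2263 + 0.9539 + 0.7983)/3 = 0.6595
Therefore the season-average crop coefficient = 0.6595.


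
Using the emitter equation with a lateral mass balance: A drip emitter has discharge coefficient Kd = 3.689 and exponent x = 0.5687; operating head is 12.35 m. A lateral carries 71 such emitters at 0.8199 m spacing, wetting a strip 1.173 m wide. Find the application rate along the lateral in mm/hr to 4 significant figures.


Approach: apply the emitter equation with a lateral mass balance, q = Kd*h^x; Q = n*q; rate = Q/(n*spacing*width).
Step 1 — single emitter flow (q = Kd*h^x):
  q = 3.689 * 12.35^0.5687 = 15.4078 L/hr
Step 2 — total lateral flow: Q = 71 * 15.4078 = 1093.95 L/hr
Step 3 — wetted area: A = 71 * 0.8199 * 1.173 = 68.2837 m^2
Step 4 — application rate: Q/A = 1093.95/68.2837 = 16.02 mm/hr
Therefore the application rate along the lateral = 16.02 mm/hr.


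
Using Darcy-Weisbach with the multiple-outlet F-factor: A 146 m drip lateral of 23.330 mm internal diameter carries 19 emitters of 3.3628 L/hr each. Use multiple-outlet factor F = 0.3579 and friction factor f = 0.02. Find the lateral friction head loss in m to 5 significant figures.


Approach: apply Darcy-Weisbach with the multiple-outlet F-factor, Q = n*q/(3600*1000) m^3/s; v = Q/A; hf = F*f*(L/D)*(v^2/(2g)).
Q = 19*3.3628/(3600*1000) = 1.774811e-05 m^3/s
A = pi*(23.330e-3/2)^2 = 4.274835e-04 m^2, so v = Q/A = 0.04151765 m/s
hf = 0.3579*0.02*(146/0.023330)*(0.04151765^2/(2*9.81)) = 0.0039355 m
Therefore the lateral friction head loss = 0.0039355 m.


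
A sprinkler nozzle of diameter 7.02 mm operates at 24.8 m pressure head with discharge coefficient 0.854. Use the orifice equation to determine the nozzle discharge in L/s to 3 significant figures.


Approach: apply the orifice equation, Q = Cd*A*sqrt(2*g*h), A = pi*(d/2)^2.
A = pi*(7.02e-3/2)^2 = 3.8705e-05 m^2
Q = 0.854 * 3.8705e-05 * sqrt(2*9.81*24.8) * 1000 = 0.729 L/s
Therefore the nozzle discharge = 0.729 L/s.


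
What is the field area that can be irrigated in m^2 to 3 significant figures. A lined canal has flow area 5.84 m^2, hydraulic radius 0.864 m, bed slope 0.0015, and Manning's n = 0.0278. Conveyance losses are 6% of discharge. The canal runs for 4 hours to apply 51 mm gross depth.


Approach: apply Manning's equation with a conveyance and depth budget, Q = (1/n)*A*R^(2/3)*S^(1/2); Q_field = Q*(1-loss); Area = Q_field*t/(d/1000).
Step 1 — canal discharge (Manning's equation):
  Q = (1/0.0278) * 5.84 * 0.864^(2/3) * 0.0015^(1/2) = 7.3806 m^3/s
Step 2 — delivered flow: Q_field = 7.3806*(1 - 6/100) = 6.9377 m^3/s
Step 3 — volume delivered: V = 6.9377 * 4*3600 = 99903 m^3
Step 4 — area served: A = V / (depth/1000) = 99903 / 0.051 = 1960000 m^2
Therefore the field area that can be irrigated = 1960000 m^2.


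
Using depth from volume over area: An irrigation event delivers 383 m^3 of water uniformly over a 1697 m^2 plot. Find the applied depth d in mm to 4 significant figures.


Approach: apply depth from volume over area, d = (V/A)*1000.
d = (383 / 1697) * 1000 = 225.7 mm
Therefore the applied depth d = 225.7 mm.


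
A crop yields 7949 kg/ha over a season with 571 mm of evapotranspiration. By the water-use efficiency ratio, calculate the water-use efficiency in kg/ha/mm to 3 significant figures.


Approach: apply the water-use efficiency ratio, WUE = yield/ET.
WUE = 7949 / 571 = 13.9 kg/ha/mm
Therefore the water-use efficiency = 13.9 kg/ha/mm.


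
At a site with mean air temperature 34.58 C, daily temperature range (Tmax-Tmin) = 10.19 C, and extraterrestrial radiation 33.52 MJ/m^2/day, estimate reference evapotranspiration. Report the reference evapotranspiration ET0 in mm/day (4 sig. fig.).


Approach: apply the Hargreaves-Samani method, ET0 = 0.0023*(Tmean+17.8)*sqrt(Tmax-Tmin)*0.408*Ra.
ET0 = 0.0023*(34.58+17.8)*sqrt(10.19)*0.408*33.52 = 5.260 mm/day
Therefore the reference evapotranspiration ET0 = 5.260 mm/day.


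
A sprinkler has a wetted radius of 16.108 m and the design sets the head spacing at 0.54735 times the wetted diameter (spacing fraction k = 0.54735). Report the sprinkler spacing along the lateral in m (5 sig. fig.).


Approach: apply the sprinkler spacing rule (spacing as a fraction of wetted diameter), S = k*(2*R).
S = 0.54735 * (2 * 16.108) = 17.633 m
Therefore the sprinkler spacing along the lateral = 17.633 m.


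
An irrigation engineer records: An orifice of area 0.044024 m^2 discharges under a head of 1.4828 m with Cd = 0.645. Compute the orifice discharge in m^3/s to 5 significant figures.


Approach: apply the orifice equation, Q = Cd*A*sqrt(2*g*h).
Q = 0.645 * 0.044024 * sqrt(2*9.81*1.4828) = 0.15316 m^3/s
Therefore the orifice discharge = 0.15316 m^3/s.


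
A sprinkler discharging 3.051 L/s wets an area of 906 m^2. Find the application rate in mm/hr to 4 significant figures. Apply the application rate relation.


Approach: apply the application rate relation, rate = (Q/A)*3600.
rate = (3.051 / 906) * 3600 = 12.12 mm/hr
Therefore the application rate = 12.12 mm/hr.


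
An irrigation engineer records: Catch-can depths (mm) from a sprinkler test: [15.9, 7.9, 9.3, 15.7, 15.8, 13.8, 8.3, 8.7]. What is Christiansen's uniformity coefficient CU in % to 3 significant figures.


Approach: apply Christiansen's uniformity coefficient, CU = (1 - mean_abs_deviation/mean)*100.
mean = 11.925 mm
mean |d_i - mean| = 3.3750 mm
CU = (1 - 3.3750/11.925)*100 = 71.7 %
Therefore Christiansen's uniformity coefficient CU = 71.7 %.


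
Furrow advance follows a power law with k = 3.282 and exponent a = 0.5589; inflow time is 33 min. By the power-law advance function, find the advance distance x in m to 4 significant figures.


Approach: apply the power-law advance function, x = k*t^a.
x = 3.282 * 33^0.5589 = 23.17 m
Therefore the advance distance x = 23.17 m.


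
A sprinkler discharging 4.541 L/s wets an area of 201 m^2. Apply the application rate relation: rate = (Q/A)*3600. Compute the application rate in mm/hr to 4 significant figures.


rate = (4.541 / 201) * 3600 = 81.33 mm/hr
Therefore the application rate = 81.33 mm/hr.


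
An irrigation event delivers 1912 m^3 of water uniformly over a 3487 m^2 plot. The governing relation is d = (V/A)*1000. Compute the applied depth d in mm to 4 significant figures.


d = (1912 / 3487) * 1000 = 548.3 mm
Therefore the applied depth d = 548.3 mm.


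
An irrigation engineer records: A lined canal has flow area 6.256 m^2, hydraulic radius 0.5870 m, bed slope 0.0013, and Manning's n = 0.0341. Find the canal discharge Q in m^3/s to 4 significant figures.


Approach: apply Manning's equation, Q = (1/n)*A*R^(2/3)*S^(1/2).
Q = (1/0.0341) * 6.256 * 0.5870^(2/3) * 0.0013^(1/2) = 4.637 m^3/s
Therefore the canal discharge Q = 4.637 m^3/s.


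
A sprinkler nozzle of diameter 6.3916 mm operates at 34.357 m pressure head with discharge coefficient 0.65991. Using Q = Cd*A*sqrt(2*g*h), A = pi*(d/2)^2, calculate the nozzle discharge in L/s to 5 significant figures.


A = pi*(6.3916e-3/2)^2 = 3.208552e-05 m^2
Q = 0.65991 * 3.208552e-05 * sqrt(2*9.81*34.357) * 1000 = 0.54973 L/s
Therefore the nozzle discharge = 0.54973 L/s.


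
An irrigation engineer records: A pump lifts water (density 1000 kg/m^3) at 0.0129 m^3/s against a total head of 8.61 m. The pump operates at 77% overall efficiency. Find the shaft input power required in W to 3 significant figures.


Approach: apply hydraulic power then efficiency conversion, P = rho*g*Q*H; P_in = P/eta.
Step 1 — hydraulic power (P = rho*g*Q*H):
  P = 1000 * 9.81 * 0.0129 * 8.61 = 1089.6 W
Step 2 — input power: P_in = P/eta = 1089.6 / 0.77 = 1420 W
Therefore the shaft input power required = 1420 W.


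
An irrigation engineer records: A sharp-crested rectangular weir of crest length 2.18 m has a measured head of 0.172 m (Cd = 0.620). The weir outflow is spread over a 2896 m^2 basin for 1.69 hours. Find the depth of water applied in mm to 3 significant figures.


Approach: apply the rectangular weir equation with a volume-to-depth conversion, Q = (2/3)*Cd*L*sqrt(2g)*H^1.5; d = Q*t/A * 1000.
Step 1 — weir discharge:
  Q = (2/3)*0.620*2.18*sqrt(2*9.81)*0.172^1.5 = 0.28471 m^3/s
Step 2 — volume: V = 0.28471 * 1.69*3600 = 1732.2 m^3
Step 3 — depth: d = V/A * 1000 = 1732.2/2896 * 1000 = 598 mm
Therefore the depth of water applied = 598 mm.


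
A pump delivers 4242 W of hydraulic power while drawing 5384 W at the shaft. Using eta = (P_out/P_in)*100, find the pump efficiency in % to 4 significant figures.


eta = (4242 / 5384) * 100 = 78.79 %
Therefore the pump efficiency = 78.79 %.


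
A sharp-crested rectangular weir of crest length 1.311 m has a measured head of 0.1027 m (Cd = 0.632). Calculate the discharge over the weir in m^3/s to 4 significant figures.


Approach: apply the rectangular weir equation, Q = (2/3)*Cd*L*sqrt(2g)*H^1.5.
Q = (2/3)*0.632*1.311*sqrt(2*9.81)*0.1027^1.5 = 0.08053 m^3/s
Therefore the discharge over the weir = 0.08053 m^3/s.


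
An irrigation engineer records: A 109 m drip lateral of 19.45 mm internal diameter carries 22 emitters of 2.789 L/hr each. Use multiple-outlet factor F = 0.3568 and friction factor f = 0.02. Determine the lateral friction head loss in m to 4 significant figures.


Approach: apply Darcy-Weisbach with the multiple-outlet F-factor, Q = n*q/(3600*1000) m^3/s; v = Q/A; hf = F*f*(L/D)*(v^2/(2g)).
Q = 22*2.789/(3600*1000) = 1.70439e-05 m^3/s
A = pi*(19.45e-3/2)^2 = 2.97118e-04 m^2, so v = Q/A = 0.0573640 m/s
hf = 0.3568*0.02*(109/0.01945)*(0.0573640^2/(2*9.81)) = 0.006707 m
Therefore the lateral friction head loss = 0.006707 m.


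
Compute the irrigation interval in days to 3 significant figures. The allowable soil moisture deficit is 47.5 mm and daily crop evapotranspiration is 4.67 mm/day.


Approach: apply the irrigation interval relation, interval = SMD / ETc.
interval = 47.5 / 4.67 = 10.2 days
Therefore the irrigation interval = 10.2 days.


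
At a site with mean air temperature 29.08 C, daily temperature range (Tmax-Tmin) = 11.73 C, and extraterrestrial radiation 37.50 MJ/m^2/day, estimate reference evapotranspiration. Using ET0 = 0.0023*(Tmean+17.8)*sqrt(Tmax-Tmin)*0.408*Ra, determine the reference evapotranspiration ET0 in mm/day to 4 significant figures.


ET0 = 0.0023*(29.08+17.8)*sqrt(11.73)*0.408*37.50 = 5.650 mm/day
Therefore the reference evapotranspiration ET0 = 5.650 mm/day.


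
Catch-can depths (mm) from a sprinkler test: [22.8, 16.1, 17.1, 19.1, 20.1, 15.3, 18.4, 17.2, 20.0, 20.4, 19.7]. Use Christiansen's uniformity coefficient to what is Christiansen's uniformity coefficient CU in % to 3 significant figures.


Approach: apply Christiansen's uniformity coefficient, CU = (1 - mean_abs_deviation/mean)*100.
mean = 18.745 mm
mean |d_i - mean| = 1.7504 mm
CU = (1 - 1.7504/18.745)*100 = 90.7 %
Therefore Christiansen's uniformity coefficient CU = 90.7 %.


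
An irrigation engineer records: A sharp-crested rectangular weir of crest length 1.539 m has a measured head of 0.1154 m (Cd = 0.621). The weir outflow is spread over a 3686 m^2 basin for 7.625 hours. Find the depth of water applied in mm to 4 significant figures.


Approach: apply the rectangular weir equation with a volume-to-depth conversion, Q = (2/3)*Cd*L*sqrt(2g)*H^1.5; d = Q*t/A * 1000.
Step 1 — weir discharge:
  Q = (2/3)*0.621*1.539*sqrt(2*9.81)*0.1154^1.5 = 0.110636 m^3/s
Step 2 — volume: V = 0.110636 * 7.625*3600 = 3036.96 m^3
Step 3 — depth: d = V/A * 1000 = 3036.96/3686 * 1000 = 823.9 mm
Therefore the depth of water applied = 823.9 mm.


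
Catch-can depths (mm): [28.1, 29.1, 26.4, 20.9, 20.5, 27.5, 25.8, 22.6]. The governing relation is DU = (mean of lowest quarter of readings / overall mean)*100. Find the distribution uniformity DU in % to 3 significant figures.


sorted lowest 2 of 8: [20.5, 20.9] -> mean = 20.700 mm
overall mean = 25.113 mm
DU = (20.700/25.113)*100 = 82.4 %
Therefore the distribution uniformity DU = 82.4 %.


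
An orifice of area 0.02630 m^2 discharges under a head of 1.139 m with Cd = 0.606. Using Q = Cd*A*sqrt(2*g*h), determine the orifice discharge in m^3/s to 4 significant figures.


Q = 0.606 * 0.02630 * sqrt(2*9.81*1.139) = 0.07534 m^3/s
Therefore the orifice discharge = 0.07534 m^3/s.


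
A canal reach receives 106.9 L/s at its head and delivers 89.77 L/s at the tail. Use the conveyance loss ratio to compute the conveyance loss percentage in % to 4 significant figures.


Approach: apply the conveyance loss ratio, loss% = ((Q_head - Q_tail)/Q_head)*100.
loss = ((106.9 - 89.77)/106.9)*100 = 16.02 %
Therefore the conveyance loss percentage = 16.02 %.


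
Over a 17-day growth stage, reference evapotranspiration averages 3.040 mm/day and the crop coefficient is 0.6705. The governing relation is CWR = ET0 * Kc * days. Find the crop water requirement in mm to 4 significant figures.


CWR = 3.040 * 0.6705 * 17 = 34.65 mm
Therefore the crop water requirement = 34.65 mm.


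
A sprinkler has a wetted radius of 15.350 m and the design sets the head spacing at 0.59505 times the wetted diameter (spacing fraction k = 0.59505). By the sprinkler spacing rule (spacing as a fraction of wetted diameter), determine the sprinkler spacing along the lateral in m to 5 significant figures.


Approach: apply the sprinkler spacing rule (spacing as a fraction of wetted diameter), S = k*(2*R).
S = 0.59505 * (2 * 15.350) = 18.268 m
Therefore the sprinkler spacing along the lateral = 18.268 m.


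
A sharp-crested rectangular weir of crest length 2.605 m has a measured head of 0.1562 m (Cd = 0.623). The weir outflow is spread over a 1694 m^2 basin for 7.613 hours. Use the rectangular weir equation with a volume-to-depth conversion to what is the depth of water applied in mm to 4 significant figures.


Approach: apply the rectangular weir equation with a volume-to-depth conversion, Q = (2/3)*Cd*L*sqrt(2g)*H^1.5; d = Q*t/A * 1000.
Step 1 — weir discharge:
  Q = (2/3)*0.623*2.605*sqrt(2*9.81)*0.1562^1.5 = 0.295853 m^3/s
Step 2 — volume: V = 0.295853 * 7.613*3600 = 8108.38 m^3
Step 3 — depth: d = V/A * 1000 = 8108.38/1694 * 1000 = 4787 mm
Therefore the depth of water applied = 4787 mm.


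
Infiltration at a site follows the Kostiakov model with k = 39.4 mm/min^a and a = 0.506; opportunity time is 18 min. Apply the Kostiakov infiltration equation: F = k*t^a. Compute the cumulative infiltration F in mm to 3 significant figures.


F = 39.4 * 18^0.506 = 170 mm
Therefore the cumulative infiltration F = 170 mm.


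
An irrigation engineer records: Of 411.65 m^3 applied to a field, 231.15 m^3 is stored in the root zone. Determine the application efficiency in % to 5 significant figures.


Approach: apply the application efficiency ratio, Ea = (stored/applied)*100.
Ea = (231.15/411.65)*100 = 56.152 %
Therefore the application efficiency = 56.152 %.


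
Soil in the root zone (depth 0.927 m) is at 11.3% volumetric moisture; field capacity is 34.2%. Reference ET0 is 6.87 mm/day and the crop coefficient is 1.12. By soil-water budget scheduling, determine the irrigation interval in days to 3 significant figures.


Approach: apply soil-water budget scheduling, SMD = (FC-theta)/100*depth*1000; ETc = ET0*Kc; interval = SMD/ETc.
Step 1 — soil moisture deficit:
  SMD = (34.2 - 11.3)/100 * 0.927 * 1000 = 212.28 mm
Step 2 — daily crop ET (ETc = ET0*Kc):
  ETc = 6.87 * 1.12 = 7.6944 mm/day
Step 3 — irrigation interval (SMD/ETc):
  interval = 212.28 / 7.6944 = 27.6 days
Therefore the irrigation interval = 27.6 days.


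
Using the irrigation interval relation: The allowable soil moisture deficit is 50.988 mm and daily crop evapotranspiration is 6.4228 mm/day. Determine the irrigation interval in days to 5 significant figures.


Approach: apply the irrigation interval relation, interval = SMD / ETc.
interval = 50.988 / 6.4228 = 7.9386 days
Therefore the irrigation interval = 7.9386 days.
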